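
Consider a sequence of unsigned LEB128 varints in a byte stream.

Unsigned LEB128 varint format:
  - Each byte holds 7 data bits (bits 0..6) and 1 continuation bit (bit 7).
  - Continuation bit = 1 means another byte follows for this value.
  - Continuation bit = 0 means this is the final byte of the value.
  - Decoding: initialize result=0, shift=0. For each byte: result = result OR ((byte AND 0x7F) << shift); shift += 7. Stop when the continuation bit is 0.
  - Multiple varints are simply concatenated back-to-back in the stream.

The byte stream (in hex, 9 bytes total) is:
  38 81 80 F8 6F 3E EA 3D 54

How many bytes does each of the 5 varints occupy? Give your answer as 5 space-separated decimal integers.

  byte[0]=0x38 cont=0 payload=0x38=56: acc |= 56<<0 -> acc=56 shift=7 [end]
Varint 1: bytes[0:1] = 38 -> value 56 (1 byte(s))
  byte[1]=0x81 cont=1 payload=0x01=1: acc |= 1<<0 -> acc=1 shift=7
  byte[2]=0x80 cont=1 payload=0x00=0: acc |= 0<<7 -> acc=1 shift=14
  byte[3]=0xF8 cont=1 payload=0x78=120: acc |= 120<<14 -> acc=1966081 shift=21
  byte[4]=0x6F cont=0 payload=0x6F=111: acc |= 111<<21 -> acc=234749953 shift=28 [end]
Varint 2: bytes[1:5] = 81 80 F8 6F -> value 234749953 (4 byte(s))
  byte[5]=0x3E cont=0 payload=0x3E=62: acc |= 62<<0 -> acc=62 shift=7 [end]
Varint 3: bytes[5:6] = 3E -> value 62 (1 byte(s))
  byte[6]=0xEA cont=1 payload=0x6A=106: acc |= 106<<0 -> acc=106 shift=7
  byte[7]=0x3D cont=0 payload=0x3D=61: acc |= 61<<7 -> acc=7914 shift=14 [end]
Varint 4: bytes[6:8] = EA 3D -> value 7914 (2 byte(s))
  byte[8]=0x54 cont=0 payload=0x54=84: acc |= 84<<0 -> acc=84 shift=7 [end]
Varint 5: bytes[8:9] = 54 -> value 84 (1 byte(s))

Answer: 1 4 1 2 1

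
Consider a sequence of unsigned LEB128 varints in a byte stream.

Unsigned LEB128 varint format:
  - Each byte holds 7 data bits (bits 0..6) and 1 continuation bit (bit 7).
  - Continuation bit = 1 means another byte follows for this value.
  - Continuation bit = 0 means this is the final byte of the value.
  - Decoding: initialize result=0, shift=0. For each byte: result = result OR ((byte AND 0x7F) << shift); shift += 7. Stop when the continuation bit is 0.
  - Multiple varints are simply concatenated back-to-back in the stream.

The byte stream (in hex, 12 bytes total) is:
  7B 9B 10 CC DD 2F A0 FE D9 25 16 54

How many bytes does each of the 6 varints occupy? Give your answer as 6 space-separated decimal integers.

Answer: 1 2 3 4 1 1

Derivation:
  byte[0]=0x7B cont=0 payload=0x7B=123: acc |= 123<<0 -> acc=123 shift=7 [end]
Varint 1: bytes[0:1] = 7B -> value 123 (1 byte(s))
  byte[1]=0x9B cont=1 payload=0x1B=27: acc |= 27<<0 -> acc=27 shift=7
  byte[2]=0x10 cont=0 payload=0x10=16: acc |= 16<<7 -> acc=2075 shift=14 [end]
Varint 2: bytes[1:3] = 9B 10 -> value 2075 (2 byte(s))
  byte[3]=0xCC cont=1 payload=0x4C=76: acc |= 76<<0 -> acc=76 shift=7
  byte[4]=0xDD cont=1 payload=0x5D=93: acc |= 93<<7 -> acc=11980 shift=14
  byte[5]=0x2F cont=0 payload=0x2F=47: acc |= 47<<14 -> acc=782028 shift=21 [end]
Varint 3: bytes[3:6] = CC DD 2F -> value 782028 (3 byte(s))
  byte[6]=0xA0 cont=1 payload=0x20=32: acc |= 32<<0 -> acc=32 shift=7
  byte[7]=0xFE cont=1 payload=0x7E=126: acc |= 126<<7 -> acc=16160 shift=14
  byte[8]=0xD9 cont=1 payload=0x59=89: acc |= 89<<14 -> acc=1474336 shift=21
  byte[9]=0x25 cont=0 payload=0x25=37: acc |= 37<<21 -> acc=79068960 shift=28 [end]
Varint 4: bytes[6:10] = A0 FE D9 25 -> value 79068960 (4 byte(s))
  byte[10]=0x16 cont=0 payload=0x16=22: acc |= 22<<0 -> acc=22 shift=7 [end]
Varint 5: bytes[10:11] = 16 -> value 22 (1 byte(s))
  byte[11]=0x54 cont=0 payload=0x54=84: acc |= 84<<0 -> acc=84 shift=7 [end]
Varint 6: bytes[11:12] = 54 -> value 84 (1 byte(s))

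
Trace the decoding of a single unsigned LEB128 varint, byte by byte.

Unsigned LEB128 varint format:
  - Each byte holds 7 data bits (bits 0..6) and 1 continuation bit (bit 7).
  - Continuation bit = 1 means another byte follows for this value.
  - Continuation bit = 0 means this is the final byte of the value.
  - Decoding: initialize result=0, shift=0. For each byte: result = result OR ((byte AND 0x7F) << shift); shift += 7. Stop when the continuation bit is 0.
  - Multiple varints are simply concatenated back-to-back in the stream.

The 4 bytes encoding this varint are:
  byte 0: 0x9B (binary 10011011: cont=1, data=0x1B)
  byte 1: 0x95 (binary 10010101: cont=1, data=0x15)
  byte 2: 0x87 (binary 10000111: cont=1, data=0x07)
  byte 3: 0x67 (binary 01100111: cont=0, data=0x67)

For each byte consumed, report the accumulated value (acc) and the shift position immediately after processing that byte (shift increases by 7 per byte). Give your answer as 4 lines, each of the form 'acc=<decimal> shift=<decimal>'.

byte 0=0x9B: payload=0x1B=27, contrib = 27<<0 = 27; acc -> 27, shift -> 7
byte 1=0x95: payload=0x15=21, contrib = 21<<7 = 2688; acc -> 2715, shift -> 14
byte 2=0x87: payload=0x07=7, contrib = 7<<14 = 114688; acc -> 117403, shift -> 21
byte 3=0x67: payload=0x67=103, contrib = 103<<21 = 216006656; acc -> 216124059, shift -> 28

Answer: acc=27 shift=7
acc=2715 shift=14
acc=117403 shift=21
acc=216124059 shift=28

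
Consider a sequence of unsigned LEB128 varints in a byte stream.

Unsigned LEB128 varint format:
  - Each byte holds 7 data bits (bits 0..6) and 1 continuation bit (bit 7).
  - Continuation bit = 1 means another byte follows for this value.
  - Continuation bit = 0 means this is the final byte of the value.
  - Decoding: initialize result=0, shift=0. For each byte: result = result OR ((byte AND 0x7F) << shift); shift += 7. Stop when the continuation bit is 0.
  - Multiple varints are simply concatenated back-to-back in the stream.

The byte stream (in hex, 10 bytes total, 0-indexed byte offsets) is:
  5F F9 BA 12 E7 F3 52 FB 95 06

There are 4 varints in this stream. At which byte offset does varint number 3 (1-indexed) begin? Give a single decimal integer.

Answer: 4

Derivation:
  byte[0]=0x5F cont=0 payload=0x5F=95: acc |= 95<<0 -> acc=95 shift=7 [end]
Varint 1: bytes[0:1] = 5F -> value 95 (1 byte(s))
  byte[1]=0xF9 cont=1 payload=0x79=121: acc |= 121<<0 -> acc=121 shift=7
  byte[2]=0xBA cont=1 payload=0x3A=58: acc |= 58<<7 -> acc=7545 shift=14
  byte[3]=0x12 cont=0 payload=0x12=18: acc |= 18<<14 -> acc=302457 shift=21 [end]
Varint 2: bytes[1:4] = F9 BA 12 -> value 302457 (3 byte(s))
  byte[4]=0xE7 cont=1 payload=0x67=103: acc |= 103<<0 -> acc=103 shift=7
  byte[5]=0xF3 cont=1 payload=0x73=115: acc |= 115<<7 -> acc=14823 shift=14
  byte[6]=0x52 cont=0 payload=0x52=82: acc |= 82<<14 -> acc=1358311 shift=21 [end]
Varint 3: bytes[4:7] = E7 F3 52 -> value 1358311 (3 byte(s))
  byte[7]=0xFB cont=1 payload=0x7B=123: acc |= 123<<0 -> acc=123 shift=7
  byte[8]=0x95 cont=1 payload=0x15=21: acc |= 21<<7 -> acc=2811 shift=14
  byte[9]=0x06 cont=0 payload=0x06=6: acc |= 6<<14 -> acc=101115 shift=21 [end]
Varint 4: bytes[7:10] = FB 95 06 -> value 101115 (3 byte(s))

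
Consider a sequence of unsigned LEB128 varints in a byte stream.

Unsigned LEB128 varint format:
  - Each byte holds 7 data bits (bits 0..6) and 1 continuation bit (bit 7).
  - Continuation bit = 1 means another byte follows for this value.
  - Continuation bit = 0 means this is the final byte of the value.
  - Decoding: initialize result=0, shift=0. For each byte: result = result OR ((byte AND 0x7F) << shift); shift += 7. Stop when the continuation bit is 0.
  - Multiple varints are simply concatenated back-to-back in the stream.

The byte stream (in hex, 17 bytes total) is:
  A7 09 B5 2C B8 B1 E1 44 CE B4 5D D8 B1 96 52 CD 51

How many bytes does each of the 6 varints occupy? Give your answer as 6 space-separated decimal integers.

  byte[0]=0xA7 cont=1 payload=0x27=39: acc |= 39<<0 -> acc=39 shift=7
  byte[1]=0x09 cont=0 payload=0x09=9: acc |= 9<<7 -> acc=1191 shift=14 [end]
Varint 1: bytes[0:2] = A7 09 -> value 1191 (2 byte(s))
  byte[2]=0xB5 cont=1 payload=0x35=53: acc |= 53<<0 -> acc=53 shift=7
  byte[3]=0x2C cont=0 payload=0x2C=44: acc |= 44<<7 -> acc=5685 shift=14 [end]
Varint 2: bytes[2:4] = B5 2C -> value 5685 (2 byte(s))
  byte[4]=0xB8 cont=1 payload=0x38=56: acc |= 56<<0 -> acc=56 shift=7
  byte[5]=0xB1 cont=1 payload=0x31=49: acc |= 49<<7 -> acc=6328 shift=14
  byte[6]=0xE1 cont=1 payload=0x61=97: acc |= 97<<14 -> acc=1595576 shift=21
  byte[7]=0x44 cont=0 payload=0x44=68: acc |= 68<<21 -> acc=144201912 shift=28 [end]
Varint 3: bytes[4:8] = B8 B1 E1 44 -> value 144201912 (4 byte(s))
  byte[8]=0xCE cont=1 payload=0x4E=78: acc |= 78<<0 -> acc=78 shift=7
  byte[9]=0xB4 cont=1 payload=0x34=52: acc |= 52<<7 -> acc=6734 shift=14
  byte[10]=0x5D cont=0 payload=0x5D=93: acc |= 93<<14 -> acc=1530446 shift=21 [end]
Varint 4: bytes[8:11] = CE B4 5D -> value 1530446 (3 byte(s))
  byte[11]=0xD8 cont=1 payload=0x58=88: acc |= 88<<0 -> acc=88 shift=7
  byte[12]=0xB1 cont=1 payload=0x31=49: acc |= 49<<7 -> acc=6360 shift=14
  byte[13]=0x96 cont=1 payload=0x16=22: acc |= 22<<14 -> acc=366808 shift=21
  byte[14]=0x52 cont=0 payload=0x52=82: acc |= 82<<21 -> acc=172333272 shift=28 [end]
Varint 5: bytes[11:15] = D8 B1 96 52 -> value 172333272 (4 byte(s))
  byte[15]=0xCD cont=1 payload=0x4D=77: acc |= 77<<0 -> acc=77 shift=7
  byte[16]=0x51 cont=0 payload=0x51=81: acc |= 81<<7 -> acc=10445 shift=14 [end]
Varint 6: bytes[15:17] = CD 51 -> value 10445 (2 byte(s))

Answer: 2 2 4 3 4 2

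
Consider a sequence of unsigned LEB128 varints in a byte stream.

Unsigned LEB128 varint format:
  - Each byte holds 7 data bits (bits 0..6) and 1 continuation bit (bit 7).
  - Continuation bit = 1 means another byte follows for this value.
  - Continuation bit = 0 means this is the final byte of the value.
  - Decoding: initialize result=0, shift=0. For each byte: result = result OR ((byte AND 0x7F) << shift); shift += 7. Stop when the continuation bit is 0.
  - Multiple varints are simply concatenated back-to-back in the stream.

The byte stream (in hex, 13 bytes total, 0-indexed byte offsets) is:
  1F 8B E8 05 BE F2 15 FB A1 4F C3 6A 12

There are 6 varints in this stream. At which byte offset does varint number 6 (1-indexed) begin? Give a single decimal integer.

Answer: 12

Derivation:
  byte[0]=0x1F cont=0 payload=0x1F=31: acc |= 31<<0 -> acc=31 shift=7 [end]
Varint 1: bytes[0:1] = 1F -> value 31 (1 byte(s))
  byte[1]=0x8B cont=1 payload=0x0B=11: acc |= 11<<0 -> acc=11 shift=7
  byte[2]=0xE8 cont=1 payload=0x68=104: acc |= 104<<7 -> acc=13323 shift=14
  byte[3]=0x05 cont=0 payload=0x05=5: acc |= 5<<14 -> acc=95243 shift=21 [end]
Varint 2: bytes[1:4] = 8B E8 05 -> value 95243 (3 byte(s))
  byte[4]=0xBE cont=1 payload=0x3E=62: acc |= 62<<0 -> acc=62 shift=7
  byte[5]=0xF2 cont=1 payload=0x72=114: acc |= 114<<7 -> acc=14654 shift=14
  byte[6]=0x15 cont=0 payload=0x15=21: acc |= 21<<14 -> acc=358718 shift=21 [end]
Varint 3: bytes[4:7] = BE F2 15 -> value 358718 (3 byte(s))
  byte[7]=0xFB cont=1 payload=0x7B=123: acc |= 123<<0 -> acc=123 shift=7
  byte[8]=0xA1 cont=1 payload=0x21=33: acc |= 33<<7 -> acc=4347 shift=14
  byte[9]=0x4F cont=0 payload=0x4F=79: acc |= 79<<14 -> acc=1298683 shift=21 [end]
Varint 4: bytes[7:10] = FB A1 4F -> value 1298683 (3 byte(s))
  byte[10]=0xC3 cont=1 payload=0x43=67: acc |= 67<<0 -> acc=67 shift=7
  byte[11]=0x6A cont=0 payload=0x6A=106: acc |= 106<<7 -> acc=13635 shift=14 [end]
Varint 5: bytes[10:12] = C3 6A -> value 13635 (2 byte(s))
  byte[12]=0x12 cont=0 payload=0x12=18: acc |= 18<<0 -> acc=18 shift=7 [end]
Varint 6: bytes[12:13] = 12 -> value 18 (1 byte(s))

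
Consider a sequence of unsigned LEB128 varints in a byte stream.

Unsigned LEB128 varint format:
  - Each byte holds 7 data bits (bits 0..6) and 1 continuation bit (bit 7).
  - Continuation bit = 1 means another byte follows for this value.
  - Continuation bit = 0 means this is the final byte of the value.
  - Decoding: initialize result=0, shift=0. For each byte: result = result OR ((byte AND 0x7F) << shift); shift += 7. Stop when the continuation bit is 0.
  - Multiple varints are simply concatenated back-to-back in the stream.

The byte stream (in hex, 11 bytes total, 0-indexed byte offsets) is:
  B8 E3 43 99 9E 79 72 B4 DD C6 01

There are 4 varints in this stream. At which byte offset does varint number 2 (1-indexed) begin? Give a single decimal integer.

Answer: 3

Derivation:
  byte[0]=0xB8 cont=1 payload=0x38=56: acc |= 56<<0 -> acc=56 shift=7
  byte[1]=0xE3 cont=1 payload=0x63=99: acc |= 99<<7 -> acc=12728 shift=14
  byte[2]=0x43 cont=0 payload=0x43=67: acc |= 67<<14 -> acc=1110456 shift=21 [end]
Varint 1: bytes[0:3] = B8 E3 43 -> value 1110456 (3 byte(s))
  byte[3]=0x99 cont=1 payload=0x19=25: acc |= 25<<0 -> acc=25 shift=7
  byte[4]=0x9E cont=1 payload=0x1E=30: acc |= 30<<7 -> acc=3865 shift=14
  byte[5]=0x79 cont=0 payload=0x79=121: acc |= 121<<14 -> acc=1986329 shift=21 [end]
Varint 2: bytes[3:6] = 99 9E 79 -> value 1986329 (3 byte(s))
  byte[6]=0x72 cont=0 payload=0x72=114: acc |= 114<<0 -> acc=114 shift=7 [end]
Varint 3: bytes[6:7] = 72 -> value 114 (1 byte(s))
  byte[7]=0xB4 cont=1 payload=0x34=52: acc |= 52<<0 -> acc=52 shift=7
  byte[8]=0xDD cont=1 payload=0x5D=93: acc |= 93<<7 -> acc=11956 shift=14
  byte[9]=0xC6 cont=1 payload=0x46=70: acc |= 70<<14 -> acc=1158836 shift=21
  byte[10]=0x01 cont=0 payload=0x01=1: acc |= 1<<21 -> acc=3255988 shift=28 [end]
Varint 4: bytes[7:11] = B4 DD C6 01 -> value 3255988 (4 byte(s))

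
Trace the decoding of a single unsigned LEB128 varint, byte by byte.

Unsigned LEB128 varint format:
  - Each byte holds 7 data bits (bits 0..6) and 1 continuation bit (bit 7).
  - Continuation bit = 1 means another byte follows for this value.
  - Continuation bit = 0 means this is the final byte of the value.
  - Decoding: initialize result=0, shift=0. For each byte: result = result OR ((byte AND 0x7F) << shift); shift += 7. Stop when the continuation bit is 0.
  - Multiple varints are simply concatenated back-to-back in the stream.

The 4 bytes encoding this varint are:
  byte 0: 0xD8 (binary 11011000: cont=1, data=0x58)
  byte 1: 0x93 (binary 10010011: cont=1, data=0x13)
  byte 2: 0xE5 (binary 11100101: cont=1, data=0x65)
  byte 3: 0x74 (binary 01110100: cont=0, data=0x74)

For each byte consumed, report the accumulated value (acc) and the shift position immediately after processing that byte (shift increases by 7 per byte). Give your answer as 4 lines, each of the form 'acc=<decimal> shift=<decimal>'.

Answer: acc=88 shift=7
acc=2520 shift=14
acc=1657304 shift=21
acc=244926936 shift=28

Derivation:
byte 0=0xD8: payload=0x58=88, contrib = 88<<0 = 88; acc -> 88, shift -> 7
byte 1=0x93: payload=0x13=19, contrib = 19<<7 = 2432; acc -> 2520, shift -> 14
byte 2=0xE5: payload=0x65=101, contrib = 101<<14 = 1654784; acc -> 1657304, shift -> 21
byte 3=0x74: payload=0x74=116, contrib = 116<<21 = 243269632; acc -> 244926936, shift -> 28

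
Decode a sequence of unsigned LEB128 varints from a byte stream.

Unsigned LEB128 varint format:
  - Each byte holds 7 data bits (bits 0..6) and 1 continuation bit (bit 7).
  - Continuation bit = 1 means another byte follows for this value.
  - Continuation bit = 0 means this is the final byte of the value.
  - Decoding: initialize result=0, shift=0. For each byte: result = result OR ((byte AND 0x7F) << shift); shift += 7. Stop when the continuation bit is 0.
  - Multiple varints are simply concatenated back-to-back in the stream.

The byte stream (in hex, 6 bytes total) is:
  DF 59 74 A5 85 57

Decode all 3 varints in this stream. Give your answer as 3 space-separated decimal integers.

  byte[0]=0xDF cont=1 payload=0x5F=95: acc |= 95<<0 -> acc=95 shift=7
  byte[1]=0x59 cont=0 payload=0x59=89: acc |= 89<<7 -> acc=11487 shift=14 [end]
Varint 1: bytes[0:2] = DF 59 -> value 11487 (2 byte(s))
  byte[2]=0x74 cont=0 payload=0x74=116: acc |= 116<<0 -> acc=116 shift=7 [end]
Varint 2: bytes[2:3] = 74 -> value 116 (1 byte(s))
  byte[3]=0xA5 cont=1 payload=0x25=37: acc |= 37<<0 -> acc=37 shift=7
  byte[4]=0x85 cont=1 payload=0x05=5: acc |= 5<<7 -> acc=677 shift=14
  byte[5]=0x57 cont=0 payload=0x57=87: acc |= 87<<14 -> acc=1426085 shift=21 [end]
Varint 3: bytes[3:6] = A5 85 57 -> value 1426085 (3 byte(s))

Answer: 11487 116 1426085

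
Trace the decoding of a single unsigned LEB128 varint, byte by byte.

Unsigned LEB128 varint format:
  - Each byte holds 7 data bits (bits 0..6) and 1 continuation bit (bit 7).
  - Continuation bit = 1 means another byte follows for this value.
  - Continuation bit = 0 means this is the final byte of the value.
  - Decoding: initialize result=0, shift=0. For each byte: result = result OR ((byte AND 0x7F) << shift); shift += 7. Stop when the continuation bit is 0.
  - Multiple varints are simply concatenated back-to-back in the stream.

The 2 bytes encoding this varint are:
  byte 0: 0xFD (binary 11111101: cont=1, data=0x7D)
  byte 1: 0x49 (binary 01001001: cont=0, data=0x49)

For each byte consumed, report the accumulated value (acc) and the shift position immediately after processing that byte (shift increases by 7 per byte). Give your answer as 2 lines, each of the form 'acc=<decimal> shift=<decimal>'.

byte 0=0xFD: payload=0x7D=125, contrib = 125<<0 = 125; acc -> 125, shift -> 7
byte 1=0x49: payload=0x49=73, contrib = 73<<7 = 9344; acc -> 9469, shift -> 14

Answer: acc=125 shift=7
acc=9469 shift=14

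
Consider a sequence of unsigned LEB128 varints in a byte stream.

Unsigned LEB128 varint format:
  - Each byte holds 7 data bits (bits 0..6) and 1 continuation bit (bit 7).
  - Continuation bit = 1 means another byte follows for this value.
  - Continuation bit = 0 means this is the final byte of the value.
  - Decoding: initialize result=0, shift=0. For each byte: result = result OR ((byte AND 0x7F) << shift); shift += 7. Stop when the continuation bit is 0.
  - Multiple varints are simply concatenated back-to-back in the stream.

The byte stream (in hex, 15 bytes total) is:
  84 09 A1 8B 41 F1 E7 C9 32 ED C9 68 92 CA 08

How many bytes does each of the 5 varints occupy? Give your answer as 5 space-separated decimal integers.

Answer: 2 3 4 3 3

Derivation:
  byte[0]=0x84 cont=1 payload=0x04=4: acc |= 4<<0 -> acc=4 shift=7
  byte[1]=0x09 cont=0 payload=0x09=9: acc |= 9<<7 -> acc=1156 shift=14 [end]
Varint 1: bytes[0:2] = 84 09 -> value 1156 (2 byte(s))
  byte[2]=0xA1 cont=1 payload=0x21=33: acc |= 33<<0 -> acc=33 shift=7
  byte[3]=0x8B cont=1 payload=0x0B=11: acc |= 11<<7 -> acc=1441 shift=14
  byte[4]=0x41 cont=0 payload=0x41=65: acc |= 65<<14 -> acc=1066401 shift=21 [end]
Varint 2: bytes[2:5] = A1 8B 41 -> value 1066401 (3 byte(s))
  byte[5]=0xF1 cont=1 payload=0x71=113: acc |= 113<<0 -> acc=113 shift=7
  byte[6]=0xE7 cont=1 payload=0x67=103: acc |= 103<<7 -> acc=13297 shift=14
  byte[7]=0xC9 cont=1 payload=0x49=73: acc |= 73<<14 -> acc=1209329 shift=21
  byte[8]=0x32 cont=0 payload=0x32=50: acc |= 50<<21 -> acc=106066929 shift=28 [end]
Varint 3: bytes[5:9] = F1 E7 C9 32 -> value 106066929 (4 byte(s))
  byte[9]=0xED cont=1 payload=0x6D=109: acc |= 109<<0 -> acc=109 shift=7
  byte[10]=0xC9 cont=1 payload=0x49=73: acc |= 73<<7 -> acc=9453 shift=14
  byte[11]=0x68 cont=0 payload=0x68=104: acc |= 104<<14 -> acc=1713389 shift=21 [end]
Varint 4: bytes[9:12] = ED C9 68 -> value 1713389 (3 byte(s))
  byte[12]=0x92 cont=1 payload=0x12=18: acc |= 18<<0 -> acc=18 shift=7
  byte[13]=0xCA cont=1 payload=0x4A=74: acc |= 74<<7 -> acc=9490 shift=14
  byte[14]=0x08 cont=0 payload=0x08=8: acc |= 8<<14 -> acc=140562 shift=21 [end]
Varint 5: bytes[12:15] = 92 CA 08 -> value 140562 (3 byte(s))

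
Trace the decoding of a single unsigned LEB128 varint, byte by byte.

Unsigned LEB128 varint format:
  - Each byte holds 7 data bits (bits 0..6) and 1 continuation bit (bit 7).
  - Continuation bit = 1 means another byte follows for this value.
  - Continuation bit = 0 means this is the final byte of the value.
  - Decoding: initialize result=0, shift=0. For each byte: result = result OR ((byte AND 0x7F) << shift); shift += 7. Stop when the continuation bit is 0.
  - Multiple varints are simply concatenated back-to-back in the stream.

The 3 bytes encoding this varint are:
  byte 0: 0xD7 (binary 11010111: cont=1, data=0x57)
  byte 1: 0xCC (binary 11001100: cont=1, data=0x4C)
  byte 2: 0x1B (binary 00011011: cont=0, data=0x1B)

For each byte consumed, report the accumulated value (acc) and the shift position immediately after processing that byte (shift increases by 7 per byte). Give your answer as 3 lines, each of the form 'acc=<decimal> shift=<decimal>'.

byte 0=0xD7: payload=0x57=87, contrib = 87<<0 = 87; acc -> 87, shift -> 7
byte 1=0xCC: payload=0x4C=76, contrib = 76<<7 = 9728; acc -> 9815, shift -> 14
byte 2=0x1B: payload=0x1B=27, contrib = 27<<14 = 442368; acc -> 452183, shift -> 21

Answer: acc=87 shift=7
acc=9815 shift=14
acc=452183 shift=21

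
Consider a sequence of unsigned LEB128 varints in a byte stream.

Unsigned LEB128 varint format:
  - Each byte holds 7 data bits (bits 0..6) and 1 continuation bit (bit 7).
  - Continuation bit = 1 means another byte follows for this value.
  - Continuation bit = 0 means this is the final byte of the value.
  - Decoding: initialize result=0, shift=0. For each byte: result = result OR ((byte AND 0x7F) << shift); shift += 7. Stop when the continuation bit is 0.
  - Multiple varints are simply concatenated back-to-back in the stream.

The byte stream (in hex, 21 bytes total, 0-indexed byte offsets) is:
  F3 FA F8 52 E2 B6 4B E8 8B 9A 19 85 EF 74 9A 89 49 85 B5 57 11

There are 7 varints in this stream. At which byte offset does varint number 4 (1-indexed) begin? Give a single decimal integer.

  byte[0]=0xF3 cont=1 payload=0x73=115: acc |= 115<<0 -> acc=115 shift=7
  byte[1]=0xFA cont=1 payload=0x7A=122: acc |= 122<<7 -> acc=15731 shift=14
  byte[2]=0xF8 cont=1 payload=0x78=120: acc |= 120<<14 -> acc=1981811 shift=21
  byte[3]=0x52 cont=0 payload=0x52=82: acc |= 82<<21 -> acc=173948275 shift=28 [end]
Varint 1: bytes[0:4] = F3 FA F8 52 -> value 173948275 (4 byte(s))
  byte[4]=0xE2 cont=1 payload=0x62=98: acc |= 98<<0 -> acc=98 shift=7
  byte[5]=0xB6 cont=1 payload=0x36=54: acc |= 54<<7 -> acc=7010 shift=14
  byte[6]=0x4B cont=0 payload=0x4B=75: acc |= 75<<14 -> acc=1235810 shift=21 [end]
Varint 2: bytes[4:7] = E2 B6 4B -> value 1235810 (3 byte(s))
  byte[7]=0xE8 cont=1 payload=0x68=104: acc |= 104<<0 -> acc=104 shift=7
  byte[8]=0x8B cont=1 payload=0x0B=11: acc |= 11<<7 -> acc=1512 shift=14
  byte[9]=0x9A cont=1 payload=0x1A=26: acc |= 26<<14 -> acc=427496 shift=21
  byte[10]=0x19 cont=0 payload=0x19=25: acc |= 25<<21 -> acc=52856296 shift=28 [end]
Varint 3: bytes[7:11] = E8 8B 9A 19 -> value 52856296 (4 byte(s))
  byte[11]=0x85 cont=1 payload=0x05=5: acc |= 5<<0 -> acc=5 shift=7
  byte[12]=0xEF cont=1 payload=0x6F=111: acc |= 111<<7 -> acc=14213 shift=14
  byte[13]=0x74 cont=0 payload=0x74=116: acc |= 116<<14 -> acc=1914757 shift=21 [end]
Varint 4: bytes[11:14] = 85 EF 74 -> value 1914757 (3 byte(s))
  byte[14]=0x9A cont=1 payload=0x1A=26: acc |= 26<<0 -> acc=26 shift=7
  byte[15]=0x89 cont=1 payload=0x09=9: acc |= 9<<7 -> acc=1178 shift=14
  byte[16]=0x49 cont=0 payload=0x49=73: acc |= 73<<14 -> acc=1197210 shift=21 [end]
Varint 5: bytes[14:17] = 9A 89 49 -> value 1197210 (3 byte(s))
  byte[17]=0x85 cont=1 payload=0x05=5: acc |= 5<<0 -> acc=5 shift=7
  byte[18]=0xB5 cont=1 payload=0x35=53: acc |= 53<<7 -> acc=6789 shift=14
  byte[19]=0x57 cont=0 payload=0x57=87: acc |= 87<<14 -> acc=1432197 shift=21 [end]
Varint 6: bytes[17:20] = 85 B5 57 -> value 1432197 (3 byte(s))
  byte[20]=0x11 cont=0 payload=0x11=17: acc |= 17<<0 -> acc=17 shift=7 [end]
Varint 7: bytes[20:21] = 11 -> value 17 (1 byte(s))

Answer: 11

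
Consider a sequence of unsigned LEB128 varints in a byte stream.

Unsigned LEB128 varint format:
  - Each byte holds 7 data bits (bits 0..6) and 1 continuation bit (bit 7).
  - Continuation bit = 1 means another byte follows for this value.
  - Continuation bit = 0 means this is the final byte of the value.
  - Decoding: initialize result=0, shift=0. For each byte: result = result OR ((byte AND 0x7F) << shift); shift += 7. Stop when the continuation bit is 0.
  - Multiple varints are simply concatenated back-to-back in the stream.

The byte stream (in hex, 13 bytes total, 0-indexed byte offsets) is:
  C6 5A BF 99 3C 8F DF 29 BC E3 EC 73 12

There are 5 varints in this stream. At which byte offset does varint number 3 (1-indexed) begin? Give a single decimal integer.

Answer: 5

Derivation:
  byte[0]=0xC6 cont=1 payload=0x46=70: acc |= 70<<0 -> acc=70 shift=7
  byte[1]=0x5A cont=0 payload=0x5A=90: acc |= 90<<7 -> acc=11590 shift=14 [end]
Varint 1: bytes[0:2] = C6 5A -> value 11590 (2 byte(s))
  byte[2]=0xBF cont=1 payload=0x3F=63: acc |= 63<<0 -> acc=63 shift=7
  byte[3]=0x99 cont=1 payload=0x19=25: acc |= 25<<7 -> acc=3263 shift=14
  byte[4]=0x3C cont=0 payload=0x3C=60: acc |= 60<<14 -> acc=986303 shift=21 [end]
Varint 2: bytes[2:5] = BF 99 3C -> value 986303 (3 byte(s))
  byte[5]=0x8F cont=1 payload=0x0F=15: acc |= 15<<0 -> acc=15 shift=7
  byte[6]=0xDF cont=1 payload=0x5F=95: acc |= 95<<7 -> acc=12175 shift=14
  byte[7]=0x29 cont=0 payload=0x29=41: acc |= 41<<14 -> acc=683919 shift=21 [end]
Varint 3: bytes[5:8] = 8F DF 29 -> value 683919 (3 byte(s))
  byte[8]=0xBC cont=1 payload=0x3C=60: acc |= 60<<0 -> acc=60 shift=7
  byte[9]=0xE3 cont=1 payload=0x63=99: acc |= 99<<7 -> acc=12732 shift=14
  byte[10]=0xEC cont=1 payload=0x6C=108: acc |= 108<<14 -> acc=1782204 shift=21
  byte[11]=0x73 cont=0 payload=0x73=115: acc |= 115<<21 -> acc=242954684 shift=28 [end]
Varint 4: bytes[8:12] = BC E3 EC 73 -> value 242954684 (4 byte(s))
  byte[12]=0x12 cont=0 payload=0x12=18: acc |= 18<<0 -> acc=18 shift=7 [end]
Varint 5: bytes[12:13] = 12 -> value 18 (1 byte(s))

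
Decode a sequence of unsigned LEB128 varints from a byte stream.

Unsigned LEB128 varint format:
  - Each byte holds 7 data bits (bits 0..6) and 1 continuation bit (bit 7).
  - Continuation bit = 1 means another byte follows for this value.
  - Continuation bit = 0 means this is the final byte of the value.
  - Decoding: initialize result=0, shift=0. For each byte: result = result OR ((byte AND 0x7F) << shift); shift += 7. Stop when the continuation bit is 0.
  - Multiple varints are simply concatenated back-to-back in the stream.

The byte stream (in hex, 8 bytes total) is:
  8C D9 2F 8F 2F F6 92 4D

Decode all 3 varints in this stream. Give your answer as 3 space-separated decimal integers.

Answer: 781452 6031 1263990

Derivation:
  byte[0]=0x8C cont=1 payload=0x0C=12: acc |= 12<<0 -> acc=12 shift=7
  byte[1]=0xD9 cont=1 payload=0x59=89: acc |= 89<<7 -> acc=11404 shift=14
  byte[2]=0x2F cont=0 payload=0x2F=47: acc |= 47<<14 -> acc=781452 shift=21 [end]
Varint 1: bytes[0:3] = 8C D9 2F -> value 781452 (3 byte(s))
  byte[3]=0x8F cont=1 payload=0x0F=15: acc |= 15<<0 -> acc=15 shift=7
  byte[4]=0x2F cont=0 payload=0x2F=47: acc |= 47<<7 -> acc=6031 shift=14 [end]
Varint 2: bytes[3:5] = 8F 2F -> value 6031 (2 byte(s))
  byte[5]=0xF6 cont=1 payload=0x76=118: acc |= 118<<0 -> acc=118 shift=7
  byte[6]=0x92 cont=1 payload=0x12=18: acc |= 18<<7 -> acc=2422 shift=14
  byte[7]=0x4D cont=0 payload=0x4D=77: acc |= 77<<14 -> acc=1263990 shift=21 [end]
Varint 3: bytes[5:8] = F6 92 4D -> value 1263990 (3 byte(s))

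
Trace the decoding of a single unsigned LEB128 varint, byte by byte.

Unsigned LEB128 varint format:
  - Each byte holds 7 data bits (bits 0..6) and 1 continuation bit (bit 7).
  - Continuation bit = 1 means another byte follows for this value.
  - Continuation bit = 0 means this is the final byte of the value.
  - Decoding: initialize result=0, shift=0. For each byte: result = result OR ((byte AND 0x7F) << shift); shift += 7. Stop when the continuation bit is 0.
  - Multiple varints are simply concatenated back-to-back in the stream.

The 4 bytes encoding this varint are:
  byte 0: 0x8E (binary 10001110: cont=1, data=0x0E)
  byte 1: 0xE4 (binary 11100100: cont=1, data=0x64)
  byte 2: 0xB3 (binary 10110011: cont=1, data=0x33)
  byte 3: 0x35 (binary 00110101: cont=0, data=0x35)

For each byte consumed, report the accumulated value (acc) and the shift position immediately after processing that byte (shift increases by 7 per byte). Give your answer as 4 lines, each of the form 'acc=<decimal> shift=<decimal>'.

byte 0=0x8E: payload=0x0E=14, contrib = 14<<0 = 14; acc -> 14, shift -> 7
byte 1=0xE4: payload=0x64=100, contrib = 100<<7 = 12800; acc -> 12814, shift -> 14
byte 2=0xB3: payload=0x33=51, contrib = 51<<14 = 835584; acc -> 848398, shift -> 21
byte 3=0x35: payload=0x35=53, contrib = 53<<21 = 111149056; acc -> 111997454, shift -> 28

Answer: acc=14 shift=7
acc=12814 shift=14
acc=848398 shift=21
acc=111997454 shift=28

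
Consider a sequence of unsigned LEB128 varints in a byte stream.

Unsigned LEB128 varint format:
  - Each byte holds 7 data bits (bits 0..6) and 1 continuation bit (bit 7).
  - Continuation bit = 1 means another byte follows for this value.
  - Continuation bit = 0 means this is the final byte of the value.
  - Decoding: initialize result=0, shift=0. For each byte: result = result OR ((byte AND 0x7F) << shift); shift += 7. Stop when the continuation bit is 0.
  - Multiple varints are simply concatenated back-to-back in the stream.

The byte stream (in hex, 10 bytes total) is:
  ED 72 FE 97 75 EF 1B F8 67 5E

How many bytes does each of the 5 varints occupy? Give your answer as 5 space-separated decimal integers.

  byte[0]=0xED cont=1 payload=0x6D=109: acc |= 109<<0 -> acc=109 shift=7
  byte[1]=0x72 cont=0 payload=0x72=114: acc |= 114<<7 -> acc=14701 shift=14 [end]
Varint 1: bytes[0:2] = ED 72 -> value 14701 (2 byte(s))
  byte[2]=0xFE cont=1 payload=0x7E=126: acc |= 126<<0 -> acc=126 shift=7
  byte[3]=0x97 cont=1 payload=0x17=23: acc |= 23<<7 -> acc=3070 shift=14
  byte[4]=0x75 cont=0 payload=0x75=117: acc |= 117<<14 -> acc=1919998 shift=21 [end]
Varint 2: bytes[2:5] = FE 97 75 -> value 1919998 (3 byte(s))
  byte[5]=0xEF cont=1 payload=0x6F=111: acc |= 111<<0 -> acc=111 shift=7
  byte[6]=0x1B cont=0 payload=0x1B=27: acc |= 27<<7 -> acc=3567 shift=14 [end]
Varint 3: bytes[5:7] = EF 1B -> value 3567 (2 byte(s))
  byte[7]=0xF8 cont=1 payload=0x78=120: acc |= 120<<0 -> acc=120 shift=7
  byte[8]=0x67 cont=0 payload=0x67=103: acc |= 103<<7 -> acc=13304 shift=14 [end]
Varint 4: bytes[7:9] = F8 67 -> value 13304 (2 byte(s))
  byte[9]=0x5E cont=0 payload=0x5E=94: acc |= 94<<0 -> acc=94 shift=7 [end]
Varint 5: bytes[9:10] = 5E -> value 94 (1 byte(s))

Answer: 2 3 2 2 1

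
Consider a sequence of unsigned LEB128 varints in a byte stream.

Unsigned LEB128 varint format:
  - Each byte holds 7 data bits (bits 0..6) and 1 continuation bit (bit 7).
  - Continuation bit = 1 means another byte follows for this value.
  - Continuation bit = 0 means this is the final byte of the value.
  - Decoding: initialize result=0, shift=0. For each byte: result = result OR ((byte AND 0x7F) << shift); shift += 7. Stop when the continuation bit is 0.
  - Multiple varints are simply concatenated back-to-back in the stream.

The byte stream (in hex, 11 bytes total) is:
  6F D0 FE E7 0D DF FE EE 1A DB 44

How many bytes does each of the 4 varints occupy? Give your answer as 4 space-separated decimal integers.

  byte[0]=0x6F cont=0 payload=0x6F=111: acc |= 111<<0 -> acc=111 shift=7 [end]
Varint 1: bytes[0:1] = 6F -> value 111 (1 byte(s))
  byte[1]=0xD0 cont=1 payload=0x50=80: acc |= 80<<0 -> acc=80 shift=7
  byte[2]=0xFE cont=1 payload=0x7E=126: acc |= 126<<7 -> acc=16208 shift=14
  byte[3]=0xE7 cont=1 payload=0x67=103: acc |= 103<<14 -> acc=1703760 shift=21
  byte[4]=0x0D cont=0 payload=0x0D=13: acc |= 13<<21 -> acc=28966736 shift=28 [end]
Varint 2: bytes[1:5] = D0 FE E7 0D -> value 28966736 (4 byte(s))
  byte[5]=0xDF cont=1 payload=0x5F=95: acc |= 95<<0 -> acc=95 shift=7
  byte[6]=0xFE cont=1 payload=0x7E=126: acc |= 126<<7 -> acc=16223 shift=14
  byte[7]=0xEE cont=1 payload=0x6E=110: acc |= 110<<14 -> acc=1818463 shift=21
  byte[8]=0x1A cont=0 payload=0x1A=26: acc |= 26<<21 -> acc=56344415 shift=28 [end]
Varint 3: bytes[5:9] = DF FE EE 1A -> value 56344415 (4 byte(s))
  byte[9]=0xDB cont=1 payload=0x5B=91: acc |= 91<<0 -> acc=91 shift=7
  byte[10]=0x44 cont=0 payload=0x44=68: acc |= 68<<7 -> acc=8795 shift=14 [end]
Varint 4: bytes[9:11] = DB 44 -> value 8795 (2 byte(s))

Answer: 1 4 4 2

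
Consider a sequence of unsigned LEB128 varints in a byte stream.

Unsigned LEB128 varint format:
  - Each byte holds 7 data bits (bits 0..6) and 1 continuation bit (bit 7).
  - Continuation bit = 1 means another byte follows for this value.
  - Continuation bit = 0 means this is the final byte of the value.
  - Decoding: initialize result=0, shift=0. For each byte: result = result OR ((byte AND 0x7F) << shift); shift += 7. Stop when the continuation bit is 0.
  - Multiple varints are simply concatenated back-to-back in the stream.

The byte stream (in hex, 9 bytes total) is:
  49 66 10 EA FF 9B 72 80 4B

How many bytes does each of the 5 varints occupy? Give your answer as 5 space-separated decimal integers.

Answer: 1 1 1 4 2

Derivation:
  byte[0]=0x49 cont=0 payload=0x49=73: acc |= 73<<0 -> acc=73 shift=7 [end]
Varint 1: bytes[0:1] = 49 -> value 73 (1 byte(s))
  byte[1]=0x66 cont=0 payload=0x66=102: acc |= 102<<0 -> acc=102 shift=7 [end]
Varint 2: bytes[1:2] = 66 -> value 102 (1 byte(s))
  byte[2]=0x10 cont=0 payload=0x10=16: acc |= 16<<0 -> acc=16 shift=7 [end]
Varint 3: bytes[2:3] = 10 -> value 16 (1 byte(s))
  byte[3]=0xEA cont=1 payload=0x6A=106: acc |= 106<<0 -> acc=106 shift=7
  byte[4]=0xFF cont=1 payload=0x7F=127: acc |= 127<<7 -> acc=16362 shift=14
  byte[5]=0x9B cont=1 payload=0x1B=27: acc |= 27<<14 -> acc=458730 shift=21
  byte[6]=0x72 cont=0 payload=0x72=114: acc |= 114<<21 -> acc=239534058 shift=28 [end]
Varint 4: bytes[3:7] = EA FF 9B 72 -> value 239534058 (4 byte(s))
  byte[7]=0x80 cont=1 payload=0x00=0: acc |= 0<<0 -> acc=0 shift=7
  byte[8]=0x4B cont=0 payload=0x4B=75: acc |= 75<<7 -> acc=9600 shift=14 [end]
Varint 5: bytes[7:9] = 80 4B -> value 9600 (2 byte(s))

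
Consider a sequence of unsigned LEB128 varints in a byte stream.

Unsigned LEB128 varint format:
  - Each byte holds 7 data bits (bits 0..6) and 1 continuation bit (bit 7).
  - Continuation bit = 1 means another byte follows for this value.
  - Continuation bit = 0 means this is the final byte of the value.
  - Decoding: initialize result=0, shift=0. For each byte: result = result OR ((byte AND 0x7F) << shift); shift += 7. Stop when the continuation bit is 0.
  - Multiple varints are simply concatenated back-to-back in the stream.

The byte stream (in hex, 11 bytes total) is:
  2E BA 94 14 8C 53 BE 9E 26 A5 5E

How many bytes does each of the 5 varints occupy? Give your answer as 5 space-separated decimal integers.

Answer: 1 3 2 3 2

Derivation:
  byte[0]=0x2E cont=0 payload=0x2E=46: acc |= 46<<0 -> acc=46 shift=7 [end]
Varint 1: bytes[0:1] = 2E -> value 46 (1 byte(s))
  byte[1]=0xBA cont=1 payload=0x3A=58: acc |= 58<<0 -> acc=58 shift=7
  byte[2]=0x94 cont=1 payload=0x14=20: acc |= 20<<7 -> acc=2618 shift=14
  byte[3]=0x14 cont=0 payload=0x14=20: acc |= 20<<14 -> acc=330298 shift=21 [end]
Varint 2: bytes[1:4] = BA 94 14 -> value 330298 (3 byte(s))
  byte[4]=0x8C cont=1 payload=0x0C=12: acc |= 12<<0 -> acc=12 shift=7
  byte[5]=0x53 cont=0 payload=0x53=83: acc |= 83<<7 -> acc=10636 shift=14 [end]
Varint 3: bytes[4:6] = 8C 53 -> value 10636 (2 byte(s))
  byte[6]=0xBE cont=1 payload=0x3E=62: acc |= 62<<0 -> acc=62 shift=7
  byte[7]=0x9E cont=1 payload=0x1E=30: acc |= 30<<7 -> acc=3902 shift=14
  byte[8]=0x26 cont=0 payload=0x26=38: acc |= 38<<14 -> acc=626494 shift=21 [end]
Varint 4: bytes[6:9] = BE 9E 26 -> value 626494 (3 byte(s))
  byte[9]=0xA5 cont=1 payload=0x25=37: acc |= 37<<0 -> acc=37 shift=7
  byte[10]=0x5E cont=0 payload=0x5E=94: acc |= 94<<7 -> acc=12069 shift=14 [end]
Varint 5: bytes[9:11] = A5 5E -> value 12069 (2 byte(s))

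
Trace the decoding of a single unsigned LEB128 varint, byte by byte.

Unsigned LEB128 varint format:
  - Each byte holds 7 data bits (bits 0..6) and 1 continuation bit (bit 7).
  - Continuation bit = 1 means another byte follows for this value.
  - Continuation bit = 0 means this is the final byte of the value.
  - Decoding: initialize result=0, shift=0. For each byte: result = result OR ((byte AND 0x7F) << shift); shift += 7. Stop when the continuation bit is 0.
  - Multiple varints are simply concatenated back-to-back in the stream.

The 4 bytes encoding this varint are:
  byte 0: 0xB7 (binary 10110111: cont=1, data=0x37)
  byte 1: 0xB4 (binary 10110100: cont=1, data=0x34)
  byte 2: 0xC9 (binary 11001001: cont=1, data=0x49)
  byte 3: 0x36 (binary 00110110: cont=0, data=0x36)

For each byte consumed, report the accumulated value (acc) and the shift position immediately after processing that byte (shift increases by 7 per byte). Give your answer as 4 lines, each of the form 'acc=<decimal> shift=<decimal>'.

byte 0=0xB7: payload=0x37=55, contrib = 55<<0 = 55; acc -> 55, shift -> 7
byte 1=0xB4: payload=0x34=52, contrib = 52<<7 = 6656; acc -> 6711, shift -> 14
byte 2=0xC9: payload=0x49=73, contrib = 73<<14 = 1196032; acc -> 1202743, shift -> 21
byte 3=0x36: payload=0x36=54, contrib = 54<<21 = 113246208; acc -> 114448951, shift -> 28

Answer: acc=55 shift=7
acc=6711 shift=14
acc=1202743 shift=21
acc=114448951 shift=28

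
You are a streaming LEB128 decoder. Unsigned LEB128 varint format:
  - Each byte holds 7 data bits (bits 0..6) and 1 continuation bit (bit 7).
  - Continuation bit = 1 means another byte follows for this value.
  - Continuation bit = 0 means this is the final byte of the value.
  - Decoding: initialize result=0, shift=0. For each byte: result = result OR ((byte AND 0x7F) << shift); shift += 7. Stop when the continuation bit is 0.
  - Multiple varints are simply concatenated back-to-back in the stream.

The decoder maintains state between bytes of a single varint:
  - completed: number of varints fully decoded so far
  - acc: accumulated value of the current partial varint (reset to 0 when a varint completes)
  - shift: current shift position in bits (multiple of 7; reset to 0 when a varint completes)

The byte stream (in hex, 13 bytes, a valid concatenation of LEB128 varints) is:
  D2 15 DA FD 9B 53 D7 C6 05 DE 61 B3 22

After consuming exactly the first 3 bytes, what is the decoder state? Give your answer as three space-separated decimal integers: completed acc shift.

byte[0]=0xD2 cont=1 payload=0x52: acc |= 82<<0 -> completed=0 acc=82 shift=7
byte[1]=0x15 cont=0 payload=0x15: varint #1 complete (value=2770); reset -> completed=1 acc=0 shift=0
byte[2]=0xDA cont=1 payload=0x5A: acc |= 90<<0 -> completed=1 acc=90 shift=7

Answer: 1 90 7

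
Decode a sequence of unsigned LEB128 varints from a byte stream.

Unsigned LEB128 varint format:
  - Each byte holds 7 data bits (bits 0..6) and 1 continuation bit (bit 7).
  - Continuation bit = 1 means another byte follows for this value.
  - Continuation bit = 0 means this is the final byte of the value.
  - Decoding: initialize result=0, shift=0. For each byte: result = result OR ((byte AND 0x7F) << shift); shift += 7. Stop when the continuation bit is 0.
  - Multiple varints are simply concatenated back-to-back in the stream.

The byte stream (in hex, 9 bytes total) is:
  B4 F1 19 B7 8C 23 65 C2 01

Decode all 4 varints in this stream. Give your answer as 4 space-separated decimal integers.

Answer: 424116 575031 101 194

Derivation:
  byte[0]=0xB4 cont=1 payload=0x34=52: acc |= 52<<0 -> acc=52 shift=7
  byte[1]=0xF1 cont=1 payload=0x71=113: acc |= 113<<7 -> acc=14516 shift=14
  byte[2]=0x19 cont=0 payload=0x19=25: acc |= 25<<14 -> acc=424116 shift=21 [end]
Varint 1: bytes[0:3] = B4 F1 19 -> value 424116 (3 byte(s))
  byte[3]=0xB7 cont=1 payload=0x37=55: acc |= 55<<0 -> acc=55 shift=7
  byte[4]=0x8C cont=1 payload=0x0C=12: acc |= 12<<7 -> acc=1591 shift=14
  byte[5]=0x23 cont=0 payload=0x23=35: acc |= 35<<14 -> acc=575031 shift=21 [end]
Varint 2: bytes[3:6] = B7 8C 23 -> value 575031 (3 byte(s))
  byte[6]=0x65 cont=0 payload=0x65=101: acc |= 101<<0 -> acc=101 shift=7 [end]
Varint 3: bytes[6:7] = 65 -> value 101 (1 byte(s))
  byte[7]=0xC2 cont=1 payload=0x42=66: acc |= 66<<0 -> acc=66 shift=7
  byte[8]=0x01 cont=0 payload=0x01=1: acc |= 1<<7 -> acc=194 shift=14 [end]
Varint 4: bytes[7:9] = C2 01 -> value 194 (2 byte(s))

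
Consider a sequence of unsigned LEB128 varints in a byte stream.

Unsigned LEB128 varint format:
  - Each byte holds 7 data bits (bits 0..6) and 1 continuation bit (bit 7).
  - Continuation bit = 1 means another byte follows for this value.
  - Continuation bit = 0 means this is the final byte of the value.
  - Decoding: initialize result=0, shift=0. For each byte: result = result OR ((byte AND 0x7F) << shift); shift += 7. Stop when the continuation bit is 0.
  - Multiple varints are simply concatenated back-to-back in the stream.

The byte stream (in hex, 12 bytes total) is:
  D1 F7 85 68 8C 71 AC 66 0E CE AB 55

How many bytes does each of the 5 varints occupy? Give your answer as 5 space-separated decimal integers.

Answer: 4 2 2 1 3

Derivation:
  byte[0]=0xD1 cont=1 payload=0x51=81: acc |= 81<<0 -> acc=81 shift=7
  byte[1]=0xF7 cont=1 payload=0x77=119: acc |= 119<<7 -> acc=15313 shift=14
  byte[2]=0x85 cont=1 payload=0x05=5: acc |= 5<<14 -> acc=97233 shift=21
  byte[3]=0x68 cont=0 payload=0x68=104: acc |= 104<<21 -> acc=218201041 shift=28 [end]
Varint 1: bytes[0:4] = D1 F7 85 68 -> value 218201041 (4 byte(s))
  byte[4]=0x8C cont=1 payload=0x0C=12: acc |= 12<<0 -> acc=12 shift=7
  byte[5]=0x71 cont=0 payload=0x71=113: acc |= 113<<7 -> acc=14476 shift=14 [end]
Varint 2: bytes[4:6] = 8C 71 -> value 14476 (2 byte(s))
  byte[6]=0xAC cont=1 payload=0x2C=44: acc |= 44<<0 -> acc=44 shift=7
  byte[7]=0x66 cont=0 payload=0x66=102: acc |= 102<<7 -> acc=13100 shift=14 [end]
Varint 3: bytes[6:8] = AC 66 -> value 13100 (2 byte(s))
  byte[8]=0x0E cont=0 payload=0x0E=14: acc |= 14<<0 -> acc=14 shift=7 [end]
Varint 4: bytes[8:9] = 0E -> value 14 (1 byte(s))
  byte[9]=0xCE cont=1 payload=0x4E=78: acc |= 78<<0 -> acc=78 shift=7
  byte[10]=0xAB cont=1 payload=0x2B=43: acc |= 43<<7 -> acc=5582 shift=14
  byte[11]=0x55 cont=0 payload=0x55=85: acc |= 85<<14 -> acc=1398222 shift=21 [end]
Varint 5: bytes[9:12] = CE AB 55 -> value 1398222 (3 byte(s))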